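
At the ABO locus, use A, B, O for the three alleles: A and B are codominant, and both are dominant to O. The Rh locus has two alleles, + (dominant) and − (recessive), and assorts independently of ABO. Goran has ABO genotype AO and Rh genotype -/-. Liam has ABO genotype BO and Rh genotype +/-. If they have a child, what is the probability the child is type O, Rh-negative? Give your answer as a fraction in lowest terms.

ABO cross AO × BO → offspring phenotypes: 1/4 O, 1/4 A, 1/4 B, 1/4 AB.
Rh cross -/- × +/- → 1/2 Rh+, 1/2 Rh-.
Independent loci: P(type O, Rh-negative) = 1/4 × 1/2 = 1/8.

1/8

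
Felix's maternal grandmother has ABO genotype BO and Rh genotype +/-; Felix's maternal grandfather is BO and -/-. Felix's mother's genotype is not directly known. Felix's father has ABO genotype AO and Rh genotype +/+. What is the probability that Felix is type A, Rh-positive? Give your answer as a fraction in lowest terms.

Felix's mother's ABO genotype from BO × BO: 1/4 BB, 1/2 BO, 1/4 OO.
Crossing each possibility with the father AO and summing P(type A): 1/4·0 + 1/2·1/4 + 1/4·1/2 = 1/4.
Similarly for Rh via the mother's Rh distribution: P(Rh+) = 1.
Independent loci: 1/4 × 1 = 1/4.

1/4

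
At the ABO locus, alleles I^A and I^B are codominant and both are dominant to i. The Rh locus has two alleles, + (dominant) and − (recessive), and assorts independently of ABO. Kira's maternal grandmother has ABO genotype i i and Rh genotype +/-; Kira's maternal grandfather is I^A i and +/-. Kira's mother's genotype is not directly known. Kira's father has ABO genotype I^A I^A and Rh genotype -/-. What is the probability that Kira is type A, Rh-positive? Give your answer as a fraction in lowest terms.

1/2

Kira's mother's ABO genotype from i i × I^A i: 1/2 I^A i, 1/2 i i.
Crossing each possibility with the father I^A I^A and summing P(type A): 1/2·1 + 1/2·1 = 1.
Similarly for Rh via the mother's Rh distribution: P(Rh+) = 1/2.
Independent loci: 1 × 1/2 = 1/2.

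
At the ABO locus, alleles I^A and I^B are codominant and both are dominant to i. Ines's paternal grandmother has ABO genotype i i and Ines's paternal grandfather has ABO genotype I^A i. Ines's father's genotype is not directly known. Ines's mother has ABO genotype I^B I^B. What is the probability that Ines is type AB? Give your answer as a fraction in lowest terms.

1/4

Ines's father's ABO genotype from i i × I^A i: 1/2 I^A i, 1/2 i i.
Crossing each possibility with the mother I^B I^B and summing P(type AB): 1/2·1/2 + 1/2·0 = 1/4.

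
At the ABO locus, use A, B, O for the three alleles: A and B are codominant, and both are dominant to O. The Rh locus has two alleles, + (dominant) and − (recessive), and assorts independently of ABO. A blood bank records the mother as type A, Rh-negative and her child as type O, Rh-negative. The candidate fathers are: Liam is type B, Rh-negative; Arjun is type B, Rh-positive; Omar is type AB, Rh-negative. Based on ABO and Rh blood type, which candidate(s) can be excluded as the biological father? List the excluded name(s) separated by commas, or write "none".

Omar

A candidate is excluded only if no genotype consistent with his phenotype could produce a type O, Rh-negative child with a type A, Rh-negative mother.
Omar (type AB, Rh-): no genotype consistent with that phenotype can produce a type-O Rh- child with a type-A mother.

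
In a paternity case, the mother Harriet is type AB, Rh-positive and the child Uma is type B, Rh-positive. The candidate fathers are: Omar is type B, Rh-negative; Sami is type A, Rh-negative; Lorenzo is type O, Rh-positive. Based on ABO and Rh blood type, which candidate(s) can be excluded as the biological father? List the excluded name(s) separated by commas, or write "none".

none

A candidate is excluded only if no genotype consistent with his phenotype could produce a type B, Rh-positive child with a type AB, Rh-positive mother.
Every candidate has at least one consistent genotype combination, so none can be excluded.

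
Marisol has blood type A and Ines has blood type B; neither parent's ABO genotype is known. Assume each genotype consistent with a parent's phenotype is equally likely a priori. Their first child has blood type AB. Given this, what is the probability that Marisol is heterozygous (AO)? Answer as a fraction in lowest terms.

1/3

Possible genotypes: Marisol ∈ {AA, AO}; Ines ∈ {BB, BO}.
Weight each parental genotype pair by prior × P(type-AB child):
  AA × BB: posterior weight 4/9.
  AA × BO: posterior weight 2/9.
  AO × BB: posterior weight 2/9.
  AO × BO: posterior weight 1/9.
Sum the posterior weight over pairs where Marisol is AO: 1/3.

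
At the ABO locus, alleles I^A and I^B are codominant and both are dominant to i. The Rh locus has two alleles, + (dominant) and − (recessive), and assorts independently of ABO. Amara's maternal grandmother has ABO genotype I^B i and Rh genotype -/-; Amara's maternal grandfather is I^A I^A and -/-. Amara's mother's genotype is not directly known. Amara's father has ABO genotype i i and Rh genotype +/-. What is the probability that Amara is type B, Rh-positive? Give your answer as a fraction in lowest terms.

1/8

Amara's mother's ABO genotype from I^B i × I^A I^A: 1/2 I^A I^B, 1/2 I^A i.
Crossing each possibility with the father i i and summing P(type B): 1/2·1/2 + 1/2·0 = 1/4.
Similarly for Rh via the mother's Rh distribution: P(Rh+) = 1/2.
Independent loci: 1/4 × 1/2 = 1/8.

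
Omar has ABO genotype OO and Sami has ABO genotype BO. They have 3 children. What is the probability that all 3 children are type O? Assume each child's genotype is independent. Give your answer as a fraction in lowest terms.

ABO cross OO × BO → 1/2 O, 1/2 B.
So P(type O) = 1/2 per child.
All 3 independent: (1/2)^3 = 1/8.

1/8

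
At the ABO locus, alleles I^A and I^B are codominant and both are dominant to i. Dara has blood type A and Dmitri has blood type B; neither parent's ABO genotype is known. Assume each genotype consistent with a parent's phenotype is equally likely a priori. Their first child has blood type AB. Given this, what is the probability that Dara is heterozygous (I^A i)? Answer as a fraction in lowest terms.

Possible genotypes: Dara ∈ {I^A I^A, I^A i}; Dmitri ∈ {I^B I^B, I^B i}.
Weight each parental genotype pair by prior × P(type-AB child):
  I^A I^A × I^B I^B: posterior weight 4/9.
  I^A I^A × I^B i: posterior weight 2/9.
  I^A i × I^B I^B: posterior weight 2/9.
  I^A i × I^B i: posterior weight 1/9.
Sum the posterior weight over pairs where Dara is I^A i: 1/3.

1/3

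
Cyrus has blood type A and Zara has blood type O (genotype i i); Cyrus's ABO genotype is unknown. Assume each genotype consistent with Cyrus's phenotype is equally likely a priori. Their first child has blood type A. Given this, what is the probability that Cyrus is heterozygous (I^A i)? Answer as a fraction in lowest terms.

1/3

Possible genotypes: Cyrus ∈ {I^A I^A, I^A i}; Zara ∈ {i i}.
Weight each parental genotype pair by prior × P(type-A child):
  I^A I^A × i i: posterior weight 2/3.
  I^A i × i i: posterior weight 1/3.
Sum the posterior weight over pairs where Cyrus is I^A i: 1/3.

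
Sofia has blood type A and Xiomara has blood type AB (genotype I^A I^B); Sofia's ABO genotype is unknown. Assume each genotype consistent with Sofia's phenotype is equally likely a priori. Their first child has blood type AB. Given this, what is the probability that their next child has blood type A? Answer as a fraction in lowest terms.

1/2

Possible genotypes: Sofia ∈ {I^A I^A, I^A i}; Xiomara ∈ {I^A I^B}.
Weight each parental genotype pair by prior × P(type-AB child):
  I^A I^A × I^A I^B: posterior weight 2/3; P(next child type A) = 1/2.
  I^A i × I^A I^B: posterior weight 1/3; P(next child type A) = 1/2.
Weighted sum = 1/2.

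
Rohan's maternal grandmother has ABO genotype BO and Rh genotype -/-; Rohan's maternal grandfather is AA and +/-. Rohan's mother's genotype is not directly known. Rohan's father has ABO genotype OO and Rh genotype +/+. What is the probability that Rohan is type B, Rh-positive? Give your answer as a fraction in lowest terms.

1/4

Rohan's mother's ABO genotype from BO × AA: 1/2 AB, 1/2 AO.
Crossing each possibility with the father OO and summing P(type B): 1/2·1/2 + 1/2·0 = 1/4.
Similarly for Rh via the mother's Rh distribution: P(Rh+) = 1.
Independent loci: 1/4 × 1 = 1/4.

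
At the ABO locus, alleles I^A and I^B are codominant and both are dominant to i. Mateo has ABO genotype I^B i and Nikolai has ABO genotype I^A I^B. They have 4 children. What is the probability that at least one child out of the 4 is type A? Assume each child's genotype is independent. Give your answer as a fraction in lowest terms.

ABO cross I^B i × I^A I^B → 1/4 A, 1/2 B, 1/4 AB.
So P(type A) = 1/4 per child.
P(none) = (3/4)^4 = 81/256; P(at least one) = 1 − 81/256 = 175/256.

175/256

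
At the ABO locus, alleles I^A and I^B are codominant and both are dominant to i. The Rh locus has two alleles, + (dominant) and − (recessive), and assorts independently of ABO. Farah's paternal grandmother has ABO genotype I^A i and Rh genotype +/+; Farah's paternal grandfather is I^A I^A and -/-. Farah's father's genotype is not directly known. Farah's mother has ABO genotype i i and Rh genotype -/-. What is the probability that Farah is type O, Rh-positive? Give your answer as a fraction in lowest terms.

Farah's father's ABO genotype from I^A i × I^A I^A: 1/2 I^A I^A, 1/2 I^A i.
Crossing each possibility with the mother i i and summing P(type O): 1/2·0 + 1/2·1/2 = 1/4.
Similarly for Rh via the father's Rh distribution: P(Rh+) = 1/2.
Independent loci: 1/4 × 1/2 = 1/8.

1/8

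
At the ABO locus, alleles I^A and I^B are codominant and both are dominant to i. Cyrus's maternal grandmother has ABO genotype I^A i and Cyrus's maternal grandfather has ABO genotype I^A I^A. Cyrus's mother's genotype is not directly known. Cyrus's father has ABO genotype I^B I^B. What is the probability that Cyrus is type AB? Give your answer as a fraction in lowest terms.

Cyrus's mother's ABO genotype from I^A i × I^A I^A: 1/2 I^A I^A, 1/2 I^A i.
Crossing each possibility with the father I^B I^B and summing P(type AB): 1/2·1 + 1/2·1/2 = 3/4.

3/4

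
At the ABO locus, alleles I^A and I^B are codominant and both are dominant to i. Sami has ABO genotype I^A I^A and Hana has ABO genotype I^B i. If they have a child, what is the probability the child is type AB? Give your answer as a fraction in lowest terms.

ABO cross I^A I^A × I^B i → offspring phenotypes: 1/2 A, 1/2 AB.
So P(type AB) = 1/2.

1/2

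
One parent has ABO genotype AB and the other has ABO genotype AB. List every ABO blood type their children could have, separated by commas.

A, B, AB

Gametes from AB × AB give offspring ABO genotypes AA, AB, BB, i.e. phenotypes A, B, AB.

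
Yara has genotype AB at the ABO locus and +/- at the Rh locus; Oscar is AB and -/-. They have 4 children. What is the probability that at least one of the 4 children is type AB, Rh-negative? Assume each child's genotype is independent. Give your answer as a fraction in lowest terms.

ABO cross AB × AB → 1/4 A, 1/4 B, 1/2 AB.
Rh cross +/- × -/- → 1/2 Rh+, 1/2 Rh-; so P(type AB, Rh-negative) = 1/2 × 1/2 = 1/4 per child.
P(none) = (3/4)^4 = 81/256; P(at least one) = 1 − 81/256 = 175/256.

175/256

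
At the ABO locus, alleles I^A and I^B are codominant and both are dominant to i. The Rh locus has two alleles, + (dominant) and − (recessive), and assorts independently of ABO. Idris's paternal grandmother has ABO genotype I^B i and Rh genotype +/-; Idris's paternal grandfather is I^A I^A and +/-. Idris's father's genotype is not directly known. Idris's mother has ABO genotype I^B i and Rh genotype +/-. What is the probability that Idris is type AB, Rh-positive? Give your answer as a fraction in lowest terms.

Idris's father's ABO genotype from I^B i × I^A I^A: 1/2 I^A I^B, 1/2 I^A i.
Crossing each possibility with the mother I^B i and summing P(type AB): 1/2·1/4 + 1/2·1/4 = 1/4.
Similarly for Rh via the father's Rh distribution: P(Rh+) = 3/4.
Independent loci: 1/4 × 3/4 = 3/16.

3/16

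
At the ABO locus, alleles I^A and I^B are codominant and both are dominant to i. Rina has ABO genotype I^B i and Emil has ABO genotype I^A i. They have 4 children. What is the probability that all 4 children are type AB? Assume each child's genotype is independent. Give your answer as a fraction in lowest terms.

ABO cross I^B i × I^A i → 1/4 O, 1/4 A, 1/4 B, 1/4 AB.
So P(type AB) = 1/4 per child.
All 4 independent: (1/4)^4 = 1/256.

1/256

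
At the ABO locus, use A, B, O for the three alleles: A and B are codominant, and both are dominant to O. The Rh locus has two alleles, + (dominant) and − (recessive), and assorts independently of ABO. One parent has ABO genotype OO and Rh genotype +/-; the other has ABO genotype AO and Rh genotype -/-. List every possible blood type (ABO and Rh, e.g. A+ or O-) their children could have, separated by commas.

O+, O-, A+, A-

Gametes from OO × AO give offspring ABO genotypes AO, OO, i.e. phenotypes O, A.
Rh cross +/- × -/- → phenotypes Rh+, Rh-.
Combining independently: O+, O-, A+, A-.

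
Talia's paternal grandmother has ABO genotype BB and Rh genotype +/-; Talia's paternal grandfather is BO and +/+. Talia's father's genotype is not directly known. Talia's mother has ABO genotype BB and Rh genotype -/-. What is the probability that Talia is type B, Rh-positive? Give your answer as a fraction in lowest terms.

3/4

Talia's father's ABO genotype from BB × BO: 1/2 BB, 1/2 BO.
Crossing each possibility with the mother BB and summing P(type B): 1/2·1 + 1/2·1 = 1.
Similarly for Rh via the father's Rh distribution: P(Rh+) = 3/4.
Independent loci: 1 × 3/4 = 3/4.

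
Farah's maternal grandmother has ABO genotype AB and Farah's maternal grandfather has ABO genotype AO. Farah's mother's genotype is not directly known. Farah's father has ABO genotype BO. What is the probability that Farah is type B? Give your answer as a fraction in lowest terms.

3/8

Farah's mother's ABO genotype from AB × AO: 1/4 AA, 1/4 AB, 1/4 AO, 1/4 BO.
Crossing each possibility with the father BO and summing P(type B): 1/4·0 + 1/4·1/2 + 1/4·1/4 + 1/4·3/4 = 3/8.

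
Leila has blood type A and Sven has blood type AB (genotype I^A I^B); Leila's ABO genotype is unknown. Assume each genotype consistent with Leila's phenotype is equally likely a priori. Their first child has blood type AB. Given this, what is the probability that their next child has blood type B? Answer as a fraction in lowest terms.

1/12

Possible genotypes: Leila ∈ {I^A I^A, I^A i}; Sven ∈ {I^A I^B}.
Weight each parental genotype pair by prior × P(type-AB child):
  I^A I^A × I^A I^B: posterior weight 2/3; P(next child type B) = 0.
  I^A i × I^A I^B: posterior weight 1/3; P(next child type B) = 1/4.
Weighted sum = 1/12.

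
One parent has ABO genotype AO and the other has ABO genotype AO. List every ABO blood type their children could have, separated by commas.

O, A

Gametes from AO × AO give offspring ABO genotypes AA, AO, OO, i.e. phenotypes O, A.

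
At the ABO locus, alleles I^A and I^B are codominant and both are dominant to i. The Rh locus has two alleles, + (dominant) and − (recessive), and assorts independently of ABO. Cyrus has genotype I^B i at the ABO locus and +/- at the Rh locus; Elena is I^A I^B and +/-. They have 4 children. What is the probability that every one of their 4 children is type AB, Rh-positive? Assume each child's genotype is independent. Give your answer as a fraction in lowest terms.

81/65536

ABO cross I^B i × I^A I^B → 1/4 A, 1/2 B, 1/4 AB.
Rh cross +/- × +/- → 3/4 Rh+, 1/4 Rh-; so P(type AB, Rh-positive) = 1/4 × 3/4 = 3/16 per child.
All 4 independent: (3/16)^4 = 81/65536.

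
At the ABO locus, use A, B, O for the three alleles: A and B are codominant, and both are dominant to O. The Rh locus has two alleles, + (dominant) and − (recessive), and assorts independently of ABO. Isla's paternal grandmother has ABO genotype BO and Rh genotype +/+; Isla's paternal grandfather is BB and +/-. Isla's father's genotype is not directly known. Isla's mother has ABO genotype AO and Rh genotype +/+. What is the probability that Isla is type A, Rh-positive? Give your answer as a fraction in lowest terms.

1/8

Isla's father's ABO genotype from BO × BB: 1/2 BB, 1/2 BO.
Crossing each possibility with the mother AO and summing P(type A): 1/2·0 + 1/2·1/4 = 1/8.
Similarly for Rh via the father's Rh distribution: P(Rh+) = 1.
Independent loci: 1/8 × 1 = 1/8.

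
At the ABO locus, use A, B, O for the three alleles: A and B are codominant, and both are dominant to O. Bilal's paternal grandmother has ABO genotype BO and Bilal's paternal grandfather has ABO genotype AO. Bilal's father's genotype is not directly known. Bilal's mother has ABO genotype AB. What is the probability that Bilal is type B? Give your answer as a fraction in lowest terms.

3/8

Bilal's father's ABO genotype from BO × AO: 1/4 AB, 1/4 AO, 1/4 BO, 1/4 OO.
Crossing each possibility with the mother AB and summing P(type B): 1/4·1/4 + 1/4·1/4 + 1/4·1/2 + 1/4·1/2 = 3/8.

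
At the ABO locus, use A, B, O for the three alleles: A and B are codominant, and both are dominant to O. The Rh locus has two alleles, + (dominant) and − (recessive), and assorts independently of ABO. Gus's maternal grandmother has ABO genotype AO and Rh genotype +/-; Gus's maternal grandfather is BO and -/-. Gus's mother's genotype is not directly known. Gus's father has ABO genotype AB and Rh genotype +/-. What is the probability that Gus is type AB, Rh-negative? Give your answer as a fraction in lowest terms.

3/32

Gus's mother's ABO genotype from AO × BO: 1/4 AB, 1/4 AO, 1/4 BO, 1/4 OO.
Crossing each possibility with the father AB and summing P(type AB): 1/4·1/2 + 1/4·1/4 + 1/4·1/4 + 1/4·0 = 1/4.
Similarly for Rh via the mother's Rh distribution: P(Rh-) = 3/8.
Independent loci: 1/4 × 3/8 = 3/32.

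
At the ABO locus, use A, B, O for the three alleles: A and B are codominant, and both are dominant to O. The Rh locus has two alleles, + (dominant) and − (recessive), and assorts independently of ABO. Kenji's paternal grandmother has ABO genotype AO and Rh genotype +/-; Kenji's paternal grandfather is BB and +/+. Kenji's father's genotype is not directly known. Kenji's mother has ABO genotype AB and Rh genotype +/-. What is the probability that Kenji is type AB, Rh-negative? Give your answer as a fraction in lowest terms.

3/64

Kenji's father's ABO genotype from AO × BB: 1/2 AB, 1/2 BO.
Crossing each possibility with the mother AB and summing P(type AB): 1/2·1/2 + 1/2·1/4 = 3/8.
Similarly for Rh via the father's Rh distribution: P(Rh-) = 1/8.
Independent loci: 3/8 × 1/8 = 3/64.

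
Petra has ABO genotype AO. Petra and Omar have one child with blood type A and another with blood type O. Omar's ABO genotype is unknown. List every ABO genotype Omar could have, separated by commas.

For each candidate genotype of Omar, check whether crossing it with AO can produce every observed child phenotype.
  AA → possible child types {A} ✗
  AB → possible child types {A, B, AB} ✗
  AO → possible child types {O, A} ✓
  BB → possible child types {B, AB} ✗
  BO → possible child types {O, A, B, AB} ✓
  OO → possible child types {O, A} ✓

AO, BO, OO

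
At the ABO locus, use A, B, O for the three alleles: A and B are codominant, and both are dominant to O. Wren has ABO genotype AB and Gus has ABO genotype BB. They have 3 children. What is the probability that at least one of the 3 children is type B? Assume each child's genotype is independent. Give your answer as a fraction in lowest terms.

ABO cross AB × BB → 1/2 B, 1/2 AB.
So P(type B) = 1/2 per child.
P(none) = (1/2)^3 = 1/8; P(at least one) = 1 − 1/8 = 7/8.

7/8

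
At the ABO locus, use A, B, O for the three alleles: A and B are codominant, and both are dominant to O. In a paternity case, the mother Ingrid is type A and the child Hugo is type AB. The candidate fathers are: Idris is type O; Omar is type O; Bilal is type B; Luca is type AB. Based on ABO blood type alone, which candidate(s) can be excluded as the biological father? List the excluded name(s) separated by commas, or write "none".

A candidate is excluded only if no genotype consistent with his phenotype could produce a type AB child with a type A mother.
Idris (type O): no genotype consistent with that phenotype can produce a type-AB child with a type-A mother.
Omar (type O): no genotype consistent with that phenotype can produce a type-AB child with a type-A mother.

Idris, Omar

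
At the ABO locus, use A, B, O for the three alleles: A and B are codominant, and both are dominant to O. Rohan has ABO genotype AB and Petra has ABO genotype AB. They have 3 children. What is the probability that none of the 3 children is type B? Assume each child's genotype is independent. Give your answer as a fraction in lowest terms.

ABO cross AB × AB → 1/4 A, 1/4 B, 1/2 AB.
So P(type B) = 1/4 per child.
P(not type B) = 3/4 for one child; (3/4)^3 = 27/64.

27/64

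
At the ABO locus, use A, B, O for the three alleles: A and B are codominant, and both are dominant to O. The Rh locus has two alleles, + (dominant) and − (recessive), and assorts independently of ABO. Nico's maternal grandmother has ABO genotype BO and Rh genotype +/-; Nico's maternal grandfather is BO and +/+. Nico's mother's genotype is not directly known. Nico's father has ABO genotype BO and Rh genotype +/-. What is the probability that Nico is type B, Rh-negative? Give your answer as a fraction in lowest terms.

Nico's mother's ABO genotype from BO × BO: 1/4 BB, 1/2 BO, 1/4 OO.
Crossing each possibility with the father BO and summing P(type B): 1/4·1 + 1/2·3/4 + 1/4·1/2 = 3/4.
Similarly for Rh via the mother's Rh distribution: P(Rh-) = 1/8.
Independent loci: 3/4 × 1/8 = 3/32.

3/32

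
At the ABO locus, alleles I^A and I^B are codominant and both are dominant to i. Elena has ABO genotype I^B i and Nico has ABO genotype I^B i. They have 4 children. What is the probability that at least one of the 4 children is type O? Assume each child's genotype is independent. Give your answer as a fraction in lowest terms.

ABO cross I^B i × I^B i → 1/4 O, 3/4 B.
So P(type O) = 1/4 per child.
P(none) = (3/4)^4 = 81/256; P(at least one) = 1 − 81/256 = 175/256.

175/256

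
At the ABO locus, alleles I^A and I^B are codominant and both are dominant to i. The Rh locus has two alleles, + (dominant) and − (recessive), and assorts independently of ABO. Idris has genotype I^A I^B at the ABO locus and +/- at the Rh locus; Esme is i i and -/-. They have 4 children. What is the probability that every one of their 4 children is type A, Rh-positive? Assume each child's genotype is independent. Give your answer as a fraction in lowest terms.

ABO cross I^A I^B × i i → 1/2 A, 1/2 B.
Rh cross +/- × -/- → 1/2 Rh+, 1/2 Rh-; so P(type A, Rh-positive) = 1/2 × 1/2 = 1/4 per child.
All 4 independent: (1/4)^4 = 1/256.

1/256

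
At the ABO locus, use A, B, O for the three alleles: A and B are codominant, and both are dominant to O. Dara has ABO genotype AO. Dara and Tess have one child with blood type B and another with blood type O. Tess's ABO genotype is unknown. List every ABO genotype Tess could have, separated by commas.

BO

For each candidate genotype of Tess, check whether crossing it with AO can produce every observed child phenotype.
  AA → possible child types {A} ✗
  AB → possible child types {A, B, AB} ✗
  AO → possible child types {O, A} ✗
  BB → possible child types {B, AB} ✗
  BO → possible child types {O, A, B, AB} ✓
  OO → possible child types {O, A} ✗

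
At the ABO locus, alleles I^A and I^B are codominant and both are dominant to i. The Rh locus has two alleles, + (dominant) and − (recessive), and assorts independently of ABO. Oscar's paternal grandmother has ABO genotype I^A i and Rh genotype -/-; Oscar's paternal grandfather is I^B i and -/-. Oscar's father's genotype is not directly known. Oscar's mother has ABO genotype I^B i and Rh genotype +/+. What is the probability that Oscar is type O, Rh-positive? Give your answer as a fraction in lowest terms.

1/4

Oscar's father's ABO genotype from I^A i × I^B i: 1/4 I^A I^B, 1/4 I^A i, 1/4 I^B i, 1/4 i i.
Crossing each possibility with the mother I^B i and summing P(type O): 1/4·0 + 1/4·1/4 + 1/4·1/4 + 1/4·1/2 = 1/4.
Similarly for Rh via the father's Rh distribution: P(Rh+) = 1.
Independent loci: 1/4 × 1 = 1/4.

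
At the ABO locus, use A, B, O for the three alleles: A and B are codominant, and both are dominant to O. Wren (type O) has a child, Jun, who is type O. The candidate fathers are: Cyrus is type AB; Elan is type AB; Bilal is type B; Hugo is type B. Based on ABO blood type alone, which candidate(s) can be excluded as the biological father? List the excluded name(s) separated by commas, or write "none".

Cyrus, Elan

A candidate is excluded only if no genotype consistent with his phenotype could produce a type O child with a type O mother.
Cyrus (type AB): no genotype consistent with that phenotype can produce a type-O child with a type-O mother.
Elan (type AB): no genotype consistent with that phenotype can produce a type-O child with a type-O mother.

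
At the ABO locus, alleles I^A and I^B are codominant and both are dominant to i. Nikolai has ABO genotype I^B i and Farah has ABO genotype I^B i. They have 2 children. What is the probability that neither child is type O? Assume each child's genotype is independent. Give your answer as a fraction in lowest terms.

ABO cross I^B i × I^B i → 1/4 O, 3/4 B.
So P(type O) = 1/4 per child.
P(not type O) = 3/4 for one child; (3/4)^2 = 9/16.

9/16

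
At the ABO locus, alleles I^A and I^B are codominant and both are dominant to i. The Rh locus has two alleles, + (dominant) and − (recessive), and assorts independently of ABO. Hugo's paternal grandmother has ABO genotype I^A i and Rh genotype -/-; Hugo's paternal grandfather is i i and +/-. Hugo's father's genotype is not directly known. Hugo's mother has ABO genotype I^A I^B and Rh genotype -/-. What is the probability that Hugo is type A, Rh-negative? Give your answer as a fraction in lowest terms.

3/8

Hugo's father's ABO genotype from I^A i × i i: 1/2 I^A i, 1/2 i i.
Crossing each possibility with the mother I^A I^B and summing P(type A): 1/2·1/2 + 1/2·1/2 = 1/2.
Similarly for Rh via the father's Rh distribution: P(Rh-) = 3/4.
Independent loci: 1/2 × 3/4 = 3/8.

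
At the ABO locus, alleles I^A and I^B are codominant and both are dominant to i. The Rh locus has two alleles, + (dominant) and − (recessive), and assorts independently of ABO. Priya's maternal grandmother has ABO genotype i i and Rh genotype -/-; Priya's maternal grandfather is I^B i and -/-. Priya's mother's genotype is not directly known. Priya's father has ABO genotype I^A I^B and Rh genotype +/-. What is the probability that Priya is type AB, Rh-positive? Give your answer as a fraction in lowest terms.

Priya's mother's ABO genotype from i i × I^B i: 1/2 I^B i, 1/2 i i.
Crossing each possibility with the father I^A I^B and summing P(type AB): 1/2·1/4 + 1/2·0 = 1/8.
Similarly for Rh via the mother's Rh distribution: P(Rh+) = 1/2.
Independent loci: 1/8 × 1/2 = 1/16.

1/16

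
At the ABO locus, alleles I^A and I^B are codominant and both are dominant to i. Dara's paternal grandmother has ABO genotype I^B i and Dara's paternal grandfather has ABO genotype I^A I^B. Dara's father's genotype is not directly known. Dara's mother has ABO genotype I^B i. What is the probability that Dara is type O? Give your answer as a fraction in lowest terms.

1/8

Dara's father's ABO genotype from I^B i × I^A I^B: 1/4 I^A I^B, 1/4 I^A i, 1/4 I^B I^B, 1/4 I^B i.
Crossing each possibility with the mother I^B i and summing P(type O): 1/4·0 + 1/4·1/4 + 1/4·0 + 1/4·1/4 = 1/8.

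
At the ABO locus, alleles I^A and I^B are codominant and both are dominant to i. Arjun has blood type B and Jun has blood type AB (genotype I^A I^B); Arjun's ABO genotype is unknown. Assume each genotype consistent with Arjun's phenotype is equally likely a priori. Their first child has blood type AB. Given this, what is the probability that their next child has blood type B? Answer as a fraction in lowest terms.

Possible genotypes: Arjun ∈ {I^B I^B, I^B i}; Jun ∈ {I^A I^B}.
Weight each parental genotype pair by prior × P(type-AB child):
  I^B I^B × I^A I^B: posterior weight 2/3; P(next child type B) = 1/2.
  I^B i × I^A I^B: posterior weight 1/3; P(next child type B) = 1/2.
Weighted sum = 1/2.

1/2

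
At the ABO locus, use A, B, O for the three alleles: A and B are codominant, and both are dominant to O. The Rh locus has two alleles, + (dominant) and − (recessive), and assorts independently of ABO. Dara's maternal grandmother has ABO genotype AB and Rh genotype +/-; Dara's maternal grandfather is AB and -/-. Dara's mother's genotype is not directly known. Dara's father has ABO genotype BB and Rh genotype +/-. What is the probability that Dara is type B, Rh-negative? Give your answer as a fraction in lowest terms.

Dara's mother's ABO genotype from AB × AB: 1/4 AA, 1/2 AB, 1/4 BB.
Crossing each possibility with the father BB and summing P(type B): 1/4·0 + 1/2·1/2 + 1/4·1 = 1/2.
Similarly for Rh via the mother's Rh distribution: P(Rh-) = 3/8.
Independent loci: 1/2 × 3/8 = 3/16.

3/16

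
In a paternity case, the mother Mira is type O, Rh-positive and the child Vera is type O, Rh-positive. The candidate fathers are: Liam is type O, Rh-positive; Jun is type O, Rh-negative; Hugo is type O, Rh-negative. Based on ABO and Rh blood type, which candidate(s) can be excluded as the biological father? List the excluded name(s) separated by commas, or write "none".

none

A candidate is excluded only if no genotype consistent with his phenotype could produce a type O, Rh-positive child with a type O, Rh-positive mother.
Every candidate has at least one consistent genotype combination, so none can be excluded.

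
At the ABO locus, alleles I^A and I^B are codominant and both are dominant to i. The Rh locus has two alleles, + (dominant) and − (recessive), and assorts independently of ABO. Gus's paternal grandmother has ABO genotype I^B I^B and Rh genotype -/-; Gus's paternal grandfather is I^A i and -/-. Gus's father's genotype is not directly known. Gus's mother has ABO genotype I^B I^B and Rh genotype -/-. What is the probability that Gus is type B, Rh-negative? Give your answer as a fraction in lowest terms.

Gus's father's ABO genotype from I^B I^B × I^A i: 1/2 I^A I^B, 1/2 I^B i.
Crossing each possibility with the mother I^B I^B and summing P(type B): 1/2·1/2 + 1/2·1 = 3/4.
Similarly for Rh via the father's Rh distribution: P(Rh-) = 1.
Independent loci: 3/4 × 1 = 3/4.

3/4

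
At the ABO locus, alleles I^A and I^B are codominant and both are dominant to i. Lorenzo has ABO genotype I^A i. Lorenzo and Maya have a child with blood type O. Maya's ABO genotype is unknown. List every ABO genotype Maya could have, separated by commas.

I^A i, I^B i, i i

For each candidate genotype of Maya, check whether crossing it with I^A i can produce every observed child phenotype.
  I^A I^A → possible child types {A} ✗
  I^A I^B → possible child types {A, B, AB} ✗
  I^A i → possible child types {O, A} ✓
  I^B I^B → possible child types {B, AB} ✗
  I^B i → possible child types {O, A, B, AB} ✓
  i i → possible child types {O, A} ✓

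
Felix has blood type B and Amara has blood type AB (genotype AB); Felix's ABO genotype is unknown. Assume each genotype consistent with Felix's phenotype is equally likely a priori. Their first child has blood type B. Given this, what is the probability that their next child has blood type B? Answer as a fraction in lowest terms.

1/2

Possible genotypes: Felix ∈ {BB, BO}; Amara ∈ {AB}.
Weight each parental genotype pair by prior × P(type-B child):
  BB × AB: posterior weight 1/2; P(next child type B) = 1/2.
  BO × AB: posterior weight 1/2; P(next child type B) = 1/2.
Weighted sum = 1/2.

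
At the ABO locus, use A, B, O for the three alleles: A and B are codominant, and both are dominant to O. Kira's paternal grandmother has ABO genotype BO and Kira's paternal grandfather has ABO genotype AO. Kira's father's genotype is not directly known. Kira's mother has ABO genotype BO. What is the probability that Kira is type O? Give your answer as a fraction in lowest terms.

Kira's father's ABO genotype from BO × AO: 1/4 AB, 1/4 AO, 1/4 BO, 1/4 OO.
Crossing each possibility with the mother BO and summing P(type O): 1/4·0 + 1/4·1/4 + 1/4·1/4 + 1/4·1/2 = 1/4.

1/4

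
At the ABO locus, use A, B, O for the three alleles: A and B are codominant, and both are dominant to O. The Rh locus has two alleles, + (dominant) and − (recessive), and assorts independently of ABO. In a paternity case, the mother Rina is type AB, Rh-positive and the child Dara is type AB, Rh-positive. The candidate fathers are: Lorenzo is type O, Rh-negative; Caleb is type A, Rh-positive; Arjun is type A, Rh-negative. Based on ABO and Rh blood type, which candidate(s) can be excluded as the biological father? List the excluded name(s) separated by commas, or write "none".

A candidate is excluded only if no genotype consistent with his phenotype could produce a type AB, Rh-positive child with a type AB, Rh-positive mother.
Lorenzo (type O, Rh-): no genotype consistent with that phenotype can produce a type-AB Rh+ child with a type-AB mother.

Lorenzo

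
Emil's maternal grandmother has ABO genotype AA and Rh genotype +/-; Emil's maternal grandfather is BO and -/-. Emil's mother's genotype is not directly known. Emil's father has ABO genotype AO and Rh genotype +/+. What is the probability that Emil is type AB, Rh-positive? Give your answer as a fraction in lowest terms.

1/8

Emil's mother's ABO genotype from AA × BO: 1/2 AB, 1/2 AO.
Crossing each possibility with the father AO and summing P(type AB): 1/2·1/4 + 1/2·0 = 1/8.
Similarly for Rh via the mother's Rh distribution: P(Rh+) = 1.
Independent loci: 1/8 × 1 = 1/8.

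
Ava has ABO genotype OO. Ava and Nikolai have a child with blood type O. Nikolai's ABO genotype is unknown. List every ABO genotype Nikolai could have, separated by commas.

AO, BO, OO

For each candidate genotype of Nikolai, check whether crossing it with OO can produce every observed child phenotype.
  AA → possible child types {A} ✗
  AB → possible child types {A, B} ✗
  AO → possible child types {O, A} ✓
  BB → possible child types {B} ✗
  BO → possible child types {O, B} ✓
  OO → possible child types {O} ✓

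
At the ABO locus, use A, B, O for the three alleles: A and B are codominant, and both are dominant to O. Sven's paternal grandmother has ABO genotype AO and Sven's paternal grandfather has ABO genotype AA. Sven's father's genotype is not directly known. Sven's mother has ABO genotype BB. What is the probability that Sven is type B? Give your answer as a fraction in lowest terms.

Sven's father's ABO genotype from AO × AA: 1/2 AA, 1/2 AO.
Crossing each possibility with the mother BB and summing P(type B): 1/2·0 + 1/2·1/2 = 1/4.

1/4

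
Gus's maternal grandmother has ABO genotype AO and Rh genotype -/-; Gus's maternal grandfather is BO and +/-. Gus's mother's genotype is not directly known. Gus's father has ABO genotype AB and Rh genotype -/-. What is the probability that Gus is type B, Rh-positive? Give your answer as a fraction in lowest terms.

Gus's mother's ABO genotype from AO × BO: 1/4 AB, 1/4 AO, 1/4 BO, 1/4 OO.
Crossing each possibility with the father AB and summing P(type B): 1/4·1/4 + 1/4·1/4 + 1/4·1/2 + 1/4·1/2 = 3/8.
Similarly for Rh via the mother's Rh distribution: P(Rh+) = 1/4.
Independent loci: 3/8 × 1/4 = 3/32.

3/32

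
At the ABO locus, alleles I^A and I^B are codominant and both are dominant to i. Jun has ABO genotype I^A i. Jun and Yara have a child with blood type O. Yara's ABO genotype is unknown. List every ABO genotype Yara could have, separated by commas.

For each candidate genotype of Yara, check whether crossing it with I^A i can produce every observed child phenotype.
  I^A I^A → possible child types {A} ✗
  I^A I^B → possible child types {A, B, AB} ✗
  I^A i → possible child types {O, A} ✓
  I^B I^B → possible child types {B, AB} ✗
  I^B i → possible child types {O, A, B, AB} ✓
  i i → possible child types {O, A} ✓

I^A i, I^B i, i i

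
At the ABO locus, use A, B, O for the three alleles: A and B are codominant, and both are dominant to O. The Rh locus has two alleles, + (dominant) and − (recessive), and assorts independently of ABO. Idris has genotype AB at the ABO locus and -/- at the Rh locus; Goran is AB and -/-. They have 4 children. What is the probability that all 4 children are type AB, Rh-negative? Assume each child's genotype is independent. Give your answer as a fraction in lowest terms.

1/16

ABO cross AB × AB → 1/4 A, 1/4 B, 1/2 AB.
Rh cross -/- × -/- → 1 Rh-; so P(type AB, Rh-negative) = 1/2 × 1 = 1/2 per child.
All 4 independent: (1/2)^4 = 1/16.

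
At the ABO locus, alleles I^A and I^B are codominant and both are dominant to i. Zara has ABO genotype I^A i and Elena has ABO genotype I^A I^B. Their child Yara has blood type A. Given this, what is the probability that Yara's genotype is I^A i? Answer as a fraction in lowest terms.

Cross I^A i × I^A I^B → 1/4 I^A I^A, 1/4 I^A I^B, 1/4 I^A i, 1/4 I^B i.
Type-A genotypes among offspring: I^A I^A (1/4), I^A i (1/4); total 1/2.
P(I^A i | type A) = (1/4) / (1/2) = 1/2.

1/2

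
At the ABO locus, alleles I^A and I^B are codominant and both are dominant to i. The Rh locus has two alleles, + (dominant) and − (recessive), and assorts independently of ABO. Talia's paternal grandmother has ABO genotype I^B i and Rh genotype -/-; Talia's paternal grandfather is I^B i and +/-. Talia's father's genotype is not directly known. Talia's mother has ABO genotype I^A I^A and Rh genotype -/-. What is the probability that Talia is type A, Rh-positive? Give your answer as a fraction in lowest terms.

1/8

Talia's father's ABO genotype from I^B i × I^B i: 1/4 I^B I^B, 1/2 I^B i, 1/4 i i.
Crossing each possibility with the mother I^A I^A and summing P(type A): 1/4·0 + 1/2·1/2 + 1/4·1 = 1/2.
Similarly for Rh via the father's Rh distribution: P(Rh+) = 1/4.
Independent loci: 1/2 × 1/4 = 1/8.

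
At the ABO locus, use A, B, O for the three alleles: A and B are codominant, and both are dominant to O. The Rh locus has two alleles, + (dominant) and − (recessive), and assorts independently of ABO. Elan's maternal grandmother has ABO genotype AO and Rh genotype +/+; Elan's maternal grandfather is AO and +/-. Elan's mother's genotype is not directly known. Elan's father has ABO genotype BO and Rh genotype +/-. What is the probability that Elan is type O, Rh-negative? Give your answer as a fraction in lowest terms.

Elan's mother's ABO genotype from AO × AO: 1/4 AA, 1/2 AO, 1/4 OO.
Crossing each possibility with the father BO and summing P(type O): 1/4·0 + 1/2·1/4 + 1/4·1/2 = 1/4.
Similarly for Rh via the mother's Rh distribution: P(Rh-) = 1/8.
Independent loci: 1/4 × 1/8 = 1/32.

1/32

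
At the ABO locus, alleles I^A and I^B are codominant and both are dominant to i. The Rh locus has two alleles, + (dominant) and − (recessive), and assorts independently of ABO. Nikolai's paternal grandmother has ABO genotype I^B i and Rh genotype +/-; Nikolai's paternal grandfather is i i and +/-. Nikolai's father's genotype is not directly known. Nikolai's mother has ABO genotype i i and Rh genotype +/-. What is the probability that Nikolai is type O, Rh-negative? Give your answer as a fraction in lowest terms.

Nikolai's father's ABO genotype from I^B i × i i: 1/2 I^B i, 1/2 i i.
Crossing each possibility with the mother i i and summing P(type O): 1/2·1/2 + 1/2·1 = 3/4.
Similarly for Rh via the father's Rh distribution: P(Rh-) = 1/4.
Independent loci: 3/4 × 1/4 = 3/16.

3/16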